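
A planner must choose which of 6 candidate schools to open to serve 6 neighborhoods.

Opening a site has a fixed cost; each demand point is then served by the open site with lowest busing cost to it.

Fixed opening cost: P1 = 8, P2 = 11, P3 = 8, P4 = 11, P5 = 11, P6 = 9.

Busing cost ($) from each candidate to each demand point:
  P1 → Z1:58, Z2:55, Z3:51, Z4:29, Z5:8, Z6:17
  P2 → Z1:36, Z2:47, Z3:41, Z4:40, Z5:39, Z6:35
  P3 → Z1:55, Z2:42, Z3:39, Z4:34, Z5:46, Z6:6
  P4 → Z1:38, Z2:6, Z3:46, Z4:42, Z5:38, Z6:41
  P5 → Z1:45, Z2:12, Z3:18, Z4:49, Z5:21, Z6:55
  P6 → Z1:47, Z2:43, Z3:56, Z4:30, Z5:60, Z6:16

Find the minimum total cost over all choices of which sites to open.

Open {P1, P3, P4, P5}: assign each demand point to its cheapest open site.
  Z1→P4 38, Z2→P4 6, Z3→P5 18, Z4→P1 29, Z5→P1 8, Z6→P3 6
  busing cost 105, fixed 38 → total 143.
Compare {P1, P3, P5}: busing cost 118 + fixed 27 = 145.
Compare {P1, P4, P5}: busing cost 116 + fixed 30 = 146.
Compare {P1, P2, P3, P5}: busing cost 109 + fixed 38 = 147.
All other subsets cost ≥ 145. Minimum total cost: 143.

143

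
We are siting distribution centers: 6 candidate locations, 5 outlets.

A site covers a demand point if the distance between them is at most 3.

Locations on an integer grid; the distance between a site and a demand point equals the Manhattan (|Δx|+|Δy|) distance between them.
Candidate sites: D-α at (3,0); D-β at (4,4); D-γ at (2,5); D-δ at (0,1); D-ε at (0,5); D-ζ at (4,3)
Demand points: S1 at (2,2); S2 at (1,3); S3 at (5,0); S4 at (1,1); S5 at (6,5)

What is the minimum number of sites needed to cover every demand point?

3

Coverage sets (demand points within 3 of each site):
  D-α: {S1, S3, S4}
  D-β: {S5}
  D-γ: {S1, S2}
  D-δ: {S1, S2, S4}
  D-ε: {S2}
  D-ζ: {S1, S2}
No 2 sites suffice: every size-2 union leaves at least one demand point uncovered.
But {D-α, D-β, D-γ} covers everything, so the minimum is 3.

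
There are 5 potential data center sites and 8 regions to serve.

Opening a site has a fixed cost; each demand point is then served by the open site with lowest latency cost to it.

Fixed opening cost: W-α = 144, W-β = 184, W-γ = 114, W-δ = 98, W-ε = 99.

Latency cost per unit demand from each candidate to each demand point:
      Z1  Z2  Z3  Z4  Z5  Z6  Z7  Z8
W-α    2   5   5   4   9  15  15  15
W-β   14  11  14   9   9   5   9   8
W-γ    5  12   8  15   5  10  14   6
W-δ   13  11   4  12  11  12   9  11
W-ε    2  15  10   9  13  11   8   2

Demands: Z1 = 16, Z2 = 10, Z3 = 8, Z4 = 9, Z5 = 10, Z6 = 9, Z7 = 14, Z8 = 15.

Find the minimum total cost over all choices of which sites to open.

732

Open {W-α, W-ε}: assign each demand point to its cheapest open site.
  Z1→W-α 16×2=32, Z2→W-α 10×5=50, Z3→W-α 8×5=40, Z4→W-α 9×4=36, Z5→W-α 10×9=90, Z6→W-ε 9×11=99, Z7→W-ε 14×8=112, Z8→W-ε 15×2=30
  latency cost 489, fixed 243 → total 732.
Compare {W-γ, W-ε}: latency cost 579 + fixed 213 = 792.
Compare {W-α, W-γ, W-ε}: latency cost 440 + fixed 357 = 797.
Compare {W-δ, W-ε}: latency cost 606 + fixed 197 = 803.
All other subsets cost ≥ 792. Minimum total cost: 732.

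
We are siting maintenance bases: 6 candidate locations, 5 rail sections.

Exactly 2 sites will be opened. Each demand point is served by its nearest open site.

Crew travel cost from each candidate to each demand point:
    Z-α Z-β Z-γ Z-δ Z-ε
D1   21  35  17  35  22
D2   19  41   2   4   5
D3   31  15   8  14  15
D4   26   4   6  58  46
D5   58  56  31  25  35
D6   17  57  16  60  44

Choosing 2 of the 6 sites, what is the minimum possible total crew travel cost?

Open {D2, D4}.
  Z-α→D2 19, Z-β→D4 4, Z-γ→D2 2, Z-δ→D2 4, Z-ε→D2 5  ⇒ total 34.
Compare {D2, D3}: total 45.
Compare {D1, D2}: total 65.
No size-2 selection does better; minimum is 34.

34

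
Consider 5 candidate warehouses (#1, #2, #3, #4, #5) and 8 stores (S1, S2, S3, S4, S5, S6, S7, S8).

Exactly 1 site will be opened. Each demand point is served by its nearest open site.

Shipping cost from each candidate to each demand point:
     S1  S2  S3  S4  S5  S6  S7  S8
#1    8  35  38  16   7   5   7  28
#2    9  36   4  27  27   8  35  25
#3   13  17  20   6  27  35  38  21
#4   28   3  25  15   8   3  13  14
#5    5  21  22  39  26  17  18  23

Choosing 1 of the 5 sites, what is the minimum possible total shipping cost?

109

Open {#4}.
  S1→#4 28, S2→#4 3, S3→#4 25, S4→#4 15, S5→#4 8, S6→#4 3, S7→#4 13, S8→#4 14  ⇒ total 109.
Compare {#1}: total 144.
Compare {#2}: total 171.
No size-1 selection does better; minimum is 109.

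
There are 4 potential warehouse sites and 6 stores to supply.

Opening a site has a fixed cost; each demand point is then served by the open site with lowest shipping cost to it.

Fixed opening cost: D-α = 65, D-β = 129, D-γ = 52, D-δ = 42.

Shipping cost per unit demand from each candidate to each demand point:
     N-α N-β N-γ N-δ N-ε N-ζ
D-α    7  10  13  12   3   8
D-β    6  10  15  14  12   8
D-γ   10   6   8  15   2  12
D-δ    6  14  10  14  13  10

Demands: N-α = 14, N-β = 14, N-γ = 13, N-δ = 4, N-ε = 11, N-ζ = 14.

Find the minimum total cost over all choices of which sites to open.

Open {D-γ, D-δ}: assign each demand point to its cheapest open site.
  N-α→D-δ 14×6=84, N-β→D-γ 14×6=84, N-γ→D-γ 13×8=104, N-δ→D-δ 4×14=56, N-ε→D-γ 11×2=22, N-ζ→D-δ 14×10=140
  shipping cost 490, fixed 94 → total 584.
Compare {D-α, D-γ}: shipping cost 468 + fixed 117 = 585.
Compare {D-α, D-γ, D-δ}: shipping cost 454 + fixed 159 = 613.
Compare {D-γ}: shipping cost 578 + fixed 52 = 630.
All other subsets cost ≥ 585. Minimum total cost: 584.

584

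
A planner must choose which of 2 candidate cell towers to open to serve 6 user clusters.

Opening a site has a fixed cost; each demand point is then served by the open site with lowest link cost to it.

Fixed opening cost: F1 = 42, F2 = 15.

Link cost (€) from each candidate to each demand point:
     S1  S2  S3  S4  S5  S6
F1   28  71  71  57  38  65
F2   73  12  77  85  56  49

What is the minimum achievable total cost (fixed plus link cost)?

Open {F1, F2}: assign each demand point to its cheapest open site.
  S1→F1 28, S2→F2 12, S3→F1 71, S4→F1 57, S5→F1 38, S6→F2 49
  link cost 255, fixed 57 → total 312.
Compare {F2}: link cost 352 + fixed 15 = 367.
Compare {F1}: link cost 330 + fixed 42 = 372.

312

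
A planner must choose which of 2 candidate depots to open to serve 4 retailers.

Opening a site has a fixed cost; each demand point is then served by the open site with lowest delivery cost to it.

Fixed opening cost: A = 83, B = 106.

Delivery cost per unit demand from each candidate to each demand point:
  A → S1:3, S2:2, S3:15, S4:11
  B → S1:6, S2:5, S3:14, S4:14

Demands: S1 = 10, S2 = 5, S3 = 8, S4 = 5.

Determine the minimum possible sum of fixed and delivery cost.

298

Open {A}: assign each demand point to its cheapest open site.
  S1→A 10×3=30, S2→A 5×2=10, S3→A 8×15=120, S4→A 5×11=55
  delivery cost 215, fixed 83 → total 298.
Compare {B}: delivery cost 267 + fixed 106 = 373.
Compare {A, B}: delivery cost 207 + fixed 189 = 396.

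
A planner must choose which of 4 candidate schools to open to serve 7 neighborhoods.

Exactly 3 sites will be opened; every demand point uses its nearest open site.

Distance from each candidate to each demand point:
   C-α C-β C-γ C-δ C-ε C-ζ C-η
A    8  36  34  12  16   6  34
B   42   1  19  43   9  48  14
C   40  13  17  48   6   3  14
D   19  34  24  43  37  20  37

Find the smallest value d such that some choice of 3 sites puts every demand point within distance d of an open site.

17

Open {A, B, C}.
  Farthest demand point is C-γ at distance 17 (to C); all others are ≤ 17.
With {A, C, D} the worst case is 17.
With {A, B, D} the worst case is 19.
No size-3 selection achieves below 17.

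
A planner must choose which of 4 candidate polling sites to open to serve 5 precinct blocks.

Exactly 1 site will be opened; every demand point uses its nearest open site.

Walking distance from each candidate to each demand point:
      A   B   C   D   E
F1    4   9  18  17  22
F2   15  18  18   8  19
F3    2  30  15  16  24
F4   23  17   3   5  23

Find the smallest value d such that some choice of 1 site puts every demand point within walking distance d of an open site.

19

Open {F2}.
  Farthest demand point is E at walking distance 19 (to F2); all others are ≤ 19.
With {F1} the worst case is 22.
With {F4} the worst case is 23.
No size-1 selection achieves below 19.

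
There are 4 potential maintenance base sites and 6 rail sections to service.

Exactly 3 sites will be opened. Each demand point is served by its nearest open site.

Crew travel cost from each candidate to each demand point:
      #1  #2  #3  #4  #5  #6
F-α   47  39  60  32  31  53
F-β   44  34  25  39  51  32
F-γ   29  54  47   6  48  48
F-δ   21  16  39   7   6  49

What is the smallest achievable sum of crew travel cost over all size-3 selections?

Open {F-β, F-γ, F-δ}.
  #1→F-δ 21, #2→F-δ 16, #3→F-β 25, #4→F-γ 6, #5→F-δ 6, #6→F-β 32  ⇒ total 106.
Compare {F-α, F-β, F-δ}: total 107.
Compare {F-α, F-γ, F-δ}: total 136.
No size-3 selection does better; minimum is 106.

106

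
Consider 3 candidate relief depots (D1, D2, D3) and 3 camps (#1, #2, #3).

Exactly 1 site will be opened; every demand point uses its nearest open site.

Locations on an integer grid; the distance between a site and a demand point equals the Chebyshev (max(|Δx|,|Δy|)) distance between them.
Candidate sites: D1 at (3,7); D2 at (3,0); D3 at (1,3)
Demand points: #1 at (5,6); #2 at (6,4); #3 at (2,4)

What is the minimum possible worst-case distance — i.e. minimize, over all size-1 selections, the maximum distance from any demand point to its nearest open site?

3

Open {D1}.
  Farthest demand point is #2 at distance 3 (to D1); all others are ≤ 3.
With {D3} the worst case is 5.
With {D2} the worst case is 6.
No size-1 selection achieves below 3.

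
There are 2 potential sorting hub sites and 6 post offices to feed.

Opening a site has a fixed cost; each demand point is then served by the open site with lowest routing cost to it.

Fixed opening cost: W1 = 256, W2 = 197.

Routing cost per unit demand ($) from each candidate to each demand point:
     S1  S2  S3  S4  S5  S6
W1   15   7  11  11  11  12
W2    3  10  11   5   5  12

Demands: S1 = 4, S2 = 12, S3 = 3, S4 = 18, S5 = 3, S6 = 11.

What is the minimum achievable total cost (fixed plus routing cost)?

Open {W2}: assign each demand point to its cheapest open site.
  S1→W2 4×3=12, S2→W2 12×10=120, S3→W2 3×11=33, S4→W2 18×5=90, S5→W2 3×5=15, S6→W2 11×12=132
  routing cost 402, fixed 197 → total 599.
Compare {W1}: routing cost 540 + fixed 256 = 796.
Compare {W1, W2}: routing cost 366 + fixed 453 = 819.

599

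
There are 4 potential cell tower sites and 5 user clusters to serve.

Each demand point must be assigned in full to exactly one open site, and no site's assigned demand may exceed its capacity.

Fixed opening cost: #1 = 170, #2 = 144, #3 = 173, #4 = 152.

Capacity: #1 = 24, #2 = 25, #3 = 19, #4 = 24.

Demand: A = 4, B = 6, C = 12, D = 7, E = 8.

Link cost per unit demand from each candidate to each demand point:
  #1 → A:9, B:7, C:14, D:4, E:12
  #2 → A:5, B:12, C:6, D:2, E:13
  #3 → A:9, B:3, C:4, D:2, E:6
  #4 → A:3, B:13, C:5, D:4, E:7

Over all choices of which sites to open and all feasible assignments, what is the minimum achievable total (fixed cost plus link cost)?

Open {#3, #4}; cheapest assignment that respects the capacities:
  #3 (cap 19, load 13): B, D — cost 6×3 + 7×2 = 32
  #4 (cap 24, load 24): A, C, E — cost 4×3 + 12×5 + 8×7 = 128
  Shipping 160, fixed 325 → total 485.
  Any other capacity-feasible assignment to {#3, #4} ships for at least 160.
Compare {#2, #3}: its best feasible assignment gives total 489.
Compare {#2, #4}: its best feasible assignment gives total 510.
Every other set of open sites that can feasibly serve all demand totals ≥ 489 even under its best assignment. Minimum: 485.

485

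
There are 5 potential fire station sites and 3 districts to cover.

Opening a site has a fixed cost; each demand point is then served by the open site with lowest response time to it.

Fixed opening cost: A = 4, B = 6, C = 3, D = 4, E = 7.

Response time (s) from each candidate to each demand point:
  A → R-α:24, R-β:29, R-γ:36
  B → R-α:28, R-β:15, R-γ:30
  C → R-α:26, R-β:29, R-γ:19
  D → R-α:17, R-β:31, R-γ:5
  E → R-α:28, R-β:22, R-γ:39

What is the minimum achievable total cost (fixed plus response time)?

Open {B, D}: assign each demand point to its cheapest open site.
  R-α→D 17, R-β→B 15, R-γ→D 5
  response time 37, fixed 10 → total 47.
Compare {B, C, D}: response time 37 + fixed 13 = 50.
Compare {A, B, D}: response time 37 + fixed 14 = 51.
Compare {B, D, E}: response time 37 + fixed 17 = 54.
All other subsets cost ≥ 50. Minimum total cost: 47.

47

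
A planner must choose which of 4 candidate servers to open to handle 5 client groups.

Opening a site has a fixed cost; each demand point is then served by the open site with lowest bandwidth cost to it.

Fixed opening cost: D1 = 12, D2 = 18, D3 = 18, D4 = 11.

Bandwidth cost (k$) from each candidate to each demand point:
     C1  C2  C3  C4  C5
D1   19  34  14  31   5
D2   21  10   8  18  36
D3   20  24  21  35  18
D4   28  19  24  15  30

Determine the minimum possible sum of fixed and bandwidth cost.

90

Open {D1, D2}: assign each demand point to its cheapest open site.
  C1→D1 19, C2→D2 10, C3→D2 8, C4→D2 18, C5→D1 5
  bandwidth cost 60, fixed 30 → total 90.
Compare {D1, D4}: bandwidth cost 72 + fixed 23 = 95.
Compare {D1, D2, D4}: bandwidth cost 57 + fixed 41 = 98.
Compare {D1, D2, D3}: bandwidth cost 60 + fixed 48 = 108.
All other subsets cost ≥ 95. Minimum total cost: 90.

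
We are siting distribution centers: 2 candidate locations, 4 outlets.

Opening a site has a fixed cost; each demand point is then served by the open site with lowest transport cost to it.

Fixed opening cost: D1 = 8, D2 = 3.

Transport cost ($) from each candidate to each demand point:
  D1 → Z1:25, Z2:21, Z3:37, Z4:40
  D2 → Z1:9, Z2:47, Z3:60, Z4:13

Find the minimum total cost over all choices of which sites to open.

91

Open {D1, D2}: assign each demand point to its cheapest open site.
  Z1→D2 9, Z2→D1 21, Z3→D1 37, Z4→D2 13
  transport cost 80, fixed 11 → total 91.
Compare {D1}: transport cost 123 + fixed 8 = 131.
Compare {D2}: transport cost 129 + fixed 3 = 132.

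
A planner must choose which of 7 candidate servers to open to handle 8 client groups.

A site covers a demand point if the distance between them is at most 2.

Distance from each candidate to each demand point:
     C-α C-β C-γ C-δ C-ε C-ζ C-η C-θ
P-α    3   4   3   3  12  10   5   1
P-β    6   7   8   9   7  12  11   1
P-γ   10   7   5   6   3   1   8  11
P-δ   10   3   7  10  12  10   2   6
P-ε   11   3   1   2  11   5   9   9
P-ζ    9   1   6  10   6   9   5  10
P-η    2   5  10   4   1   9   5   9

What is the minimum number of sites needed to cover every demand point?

Coverage sets (demand points within 2 of each site):
  P-α: {C-θ}
  P-β: {C-θ}
  P-γ: {C-ζ}
  P-δ: {C-η}
  P-ε: {C-γ, C-δ}
  P-ζ: {C-β}
  P-η: {C-α, C-ε}
No 5 sites suffice: every size-5 union leaves at least one demand point uncovered.
But {P-α, P-γ, P-δ, P-ε, P-ζ, P-η} covers everything, so the minimum is 6.

6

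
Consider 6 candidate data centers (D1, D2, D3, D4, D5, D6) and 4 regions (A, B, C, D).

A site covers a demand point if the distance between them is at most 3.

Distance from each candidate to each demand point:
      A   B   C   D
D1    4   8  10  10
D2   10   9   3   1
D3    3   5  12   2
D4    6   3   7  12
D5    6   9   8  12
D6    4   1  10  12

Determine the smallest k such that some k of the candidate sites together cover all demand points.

Coverage sets (demand points within 3 of each site):
  D1: {}
  D2: {C, D}
  D3: {A, D}
  D4: {B}
  D5: {}
  D6: {B}
No 2 sites suffice: every size-2 union leaves at least one demand point uncovered.
But {D2, D3, D4} covers everything, so the minimum is 3.

3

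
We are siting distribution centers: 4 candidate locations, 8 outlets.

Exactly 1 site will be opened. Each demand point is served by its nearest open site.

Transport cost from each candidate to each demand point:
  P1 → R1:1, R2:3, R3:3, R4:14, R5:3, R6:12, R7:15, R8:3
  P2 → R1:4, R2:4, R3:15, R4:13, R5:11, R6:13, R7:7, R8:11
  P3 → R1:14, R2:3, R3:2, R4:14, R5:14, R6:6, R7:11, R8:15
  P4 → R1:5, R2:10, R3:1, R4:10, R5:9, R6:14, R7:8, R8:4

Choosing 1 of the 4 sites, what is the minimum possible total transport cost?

Open {P1}.
  R1→P1 1, R2→P1 3, R3→P1 3, R4→P1 14, R5→P1 3, R6→P1 12, R7→P1 15, R8→P1 3  ⇒ total 54.
Compare {P4}: total 61.
Compare {P2}: total 78.
No size-1 selection does better; minimum is 54.

54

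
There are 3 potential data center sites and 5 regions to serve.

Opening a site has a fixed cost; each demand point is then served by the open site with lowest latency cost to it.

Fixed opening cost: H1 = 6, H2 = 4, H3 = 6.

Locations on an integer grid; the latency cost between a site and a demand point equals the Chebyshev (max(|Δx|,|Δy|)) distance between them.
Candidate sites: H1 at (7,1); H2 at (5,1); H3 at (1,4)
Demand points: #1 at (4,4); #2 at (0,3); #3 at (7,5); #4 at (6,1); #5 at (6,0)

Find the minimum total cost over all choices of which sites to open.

Open {H2}: assign each demand point to its cheapest open site.
  #1→H2 3, #2→H2 5, #3→H2 4, #4→H2 1, #5→H2 1
  latency cost 14, fixed 4 → total 18.
Compare {H2, H3}: latency cost 10 + fixed 10 = 20.
Compare {H1}: latency cost 16 + fixed 6 = 22.
Compare {H1, H3}: latency cost 10 + fixed 12 = 22.
All other subsets cost ≥ 20. Minimum total cost: 18.

18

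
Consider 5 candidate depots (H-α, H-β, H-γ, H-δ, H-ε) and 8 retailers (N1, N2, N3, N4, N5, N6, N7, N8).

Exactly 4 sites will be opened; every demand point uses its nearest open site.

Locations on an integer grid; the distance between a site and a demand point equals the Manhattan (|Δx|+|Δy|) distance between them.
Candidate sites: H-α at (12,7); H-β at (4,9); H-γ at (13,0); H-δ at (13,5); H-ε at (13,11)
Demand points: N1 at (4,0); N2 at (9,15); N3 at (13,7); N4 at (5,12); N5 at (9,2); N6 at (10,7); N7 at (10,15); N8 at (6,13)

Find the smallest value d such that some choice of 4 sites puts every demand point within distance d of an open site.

9

Open {H-α, H-β, H-γ, H-ε}.
  Farthest demand point is N1 at distance 9 (to H-β); all others are ≤ 9.
With {H-α, H-β, H-δ, H-ε} the worst case is 9.
With {H-α, H-γ, H-δ, H-ε} the worst case is 9.
No size-4 selection achieves below 9.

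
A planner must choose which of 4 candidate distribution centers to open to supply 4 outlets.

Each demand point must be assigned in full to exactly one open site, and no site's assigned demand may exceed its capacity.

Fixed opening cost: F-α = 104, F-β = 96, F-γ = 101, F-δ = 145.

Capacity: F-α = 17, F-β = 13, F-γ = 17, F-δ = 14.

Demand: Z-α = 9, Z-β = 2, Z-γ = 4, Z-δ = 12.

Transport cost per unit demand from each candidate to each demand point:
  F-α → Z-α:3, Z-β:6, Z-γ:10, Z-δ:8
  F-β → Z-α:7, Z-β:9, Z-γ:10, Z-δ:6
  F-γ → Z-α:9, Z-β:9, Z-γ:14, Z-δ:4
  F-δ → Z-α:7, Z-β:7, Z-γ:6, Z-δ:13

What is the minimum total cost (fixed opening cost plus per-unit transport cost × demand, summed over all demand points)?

Open {F-α, F-γ}; cheapest assignment that respects the capacities:
  F-α (cap 17, load 15): Z-α, Z-β, Z-γ — cost 9×3 + 2×6 + 4×10 = 79
  F-γ (cap 17, load 12): Z-δ — cost 12×4 = 48
  Shipping 127, fixed 205 → total 332.
  Any other capacity-feasible assignment to {F-α, F-γ} ships for at least 127.
Compare {F-α, F-β}: its best feasible assignment gives total 351.
Compare {F-β, F-γ}: its best feasible assignment gives total 366.
Every other set of open sites that can feasibly serve all demand totals ≥ 351 even under its best assignment. Minimum: 332.

332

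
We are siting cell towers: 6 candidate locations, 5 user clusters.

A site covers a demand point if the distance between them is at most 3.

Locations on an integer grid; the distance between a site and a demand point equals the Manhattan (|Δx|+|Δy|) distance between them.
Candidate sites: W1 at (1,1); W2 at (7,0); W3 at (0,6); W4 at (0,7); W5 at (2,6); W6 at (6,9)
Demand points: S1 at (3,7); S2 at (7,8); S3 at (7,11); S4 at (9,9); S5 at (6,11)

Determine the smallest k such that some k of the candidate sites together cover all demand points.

Coverage sets (demand points within 3 of each site):
  W1: {}
  W2: {}
  W3: {}
  W4: {S1}
  W5: {S1}
  W6: {S2, S3, S4, S5}
No single site covers all 5 demand points.
But {W4, W6} covers everything, so the minimum is 2.

2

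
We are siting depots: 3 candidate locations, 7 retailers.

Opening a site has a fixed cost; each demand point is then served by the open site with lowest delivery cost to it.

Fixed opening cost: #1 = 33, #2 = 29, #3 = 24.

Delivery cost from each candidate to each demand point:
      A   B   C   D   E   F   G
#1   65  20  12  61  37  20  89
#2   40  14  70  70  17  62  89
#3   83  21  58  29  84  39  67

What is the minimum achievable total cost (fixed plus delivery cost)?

285

Open {#1, #2, #3}: assign each demand point to its cheapest open site.
  A→#2 40, B→#2 14, C→#1 12, D→#3 29, E→#2 17, F→#1 20, G→#3 67
  delivery cost 199, fixed 86 → total 285.
Compare {#1, #3}: delivery cost 250 + fixed 57 = 307.
Compare {#1, #2}: delivery cost 253 + fixed 62 = 315.
Compare {#2, #3}: delivery cost 264 + fixed 53 = 317.
All other subsets cost ≥ 307. Minimum total cost: 285.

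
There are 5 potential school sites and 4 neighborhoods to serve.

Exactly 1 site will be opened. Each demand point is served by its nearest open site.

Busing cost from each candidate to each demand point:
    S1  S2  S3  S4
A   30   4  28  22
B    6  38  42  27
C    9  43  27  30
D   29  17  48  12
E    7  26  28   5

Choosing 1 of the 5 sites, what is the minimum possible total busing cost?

66

Open {E}.
  S1→E 7, S2→E 26, S3→E 28, S4→E 5  ⇒ total 66.
Compare {A}: total 84.
Compare {D}: total 106.
No size-1 selection does better; minimum is 66.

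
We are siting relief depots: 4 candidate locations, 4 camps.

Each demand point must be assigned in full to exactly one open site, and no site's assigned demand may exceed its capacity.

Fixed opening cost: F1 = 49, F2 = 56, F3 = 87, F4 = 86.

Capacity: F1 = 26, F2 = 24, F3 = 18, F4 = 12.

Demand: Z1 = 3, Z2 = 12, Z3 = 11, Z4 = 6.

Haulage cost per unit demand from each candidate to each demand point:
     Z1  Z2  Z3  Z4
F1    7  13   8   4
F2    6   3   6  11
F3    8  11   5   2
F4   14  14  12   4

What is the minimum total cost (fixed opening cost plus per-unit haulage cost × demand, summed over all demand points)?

252

Open {F1, F2}; cheapest assignment that respects the capacities:
  F1 (cap 26, load 9): Z1, Z4 — cost 3×7 + 6×4 = 45
  F2 (cap 24, load 23): Z2, Z3 — cost 12×3 + 11×6 = 102
  Shipping 147, fixed 105 → total 252.
  Any other capacity-feasible assignment to {F1, F2} ships for at least 147.
Compare {F2, F3}: its best feasible assignment gives total 264.
Compare {F2, F4}: its best feasible assignment gives total 310.
Every other set of open sites that can feasibly serve all demand totals ≥ 264 even under its best assignment. Minimum: 252.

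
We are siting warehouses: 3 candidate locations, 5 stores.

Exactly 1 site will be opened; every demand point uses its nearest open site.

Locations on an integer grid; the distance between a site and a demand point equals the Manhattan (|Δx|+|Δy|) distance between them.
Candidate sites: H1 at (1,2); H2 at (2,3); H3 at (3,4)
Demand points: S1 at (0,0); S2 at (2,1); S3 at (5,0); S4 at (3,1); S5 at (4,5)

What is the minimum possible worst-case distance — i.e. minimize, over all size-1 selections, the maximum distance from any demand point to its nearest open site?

6

Open {H1}.
  Farthest demand point is S3 at distance 6 (to H1); all others are ≤ 6.
With {H2} the worst case is 6.
With {H3} the worst case is 7.
No size-1 selection achieves below 6.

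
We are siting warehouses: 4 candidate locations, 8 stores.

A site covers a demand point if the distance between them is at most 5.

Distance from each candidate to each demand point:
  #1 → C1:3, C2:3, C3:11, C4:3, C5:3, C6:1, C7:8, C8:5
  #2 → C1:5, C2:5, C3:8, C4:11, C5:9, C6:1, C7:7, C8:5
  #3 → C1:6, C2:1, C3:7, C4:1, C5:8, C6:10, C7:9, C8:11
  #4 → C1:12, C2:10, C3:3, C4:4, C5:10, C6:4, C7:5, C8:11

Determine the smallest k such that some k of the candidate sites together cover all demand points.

Coverage sets (demand points within 5 of each site):
  #1: {C1, C2, C4, C5, C6, C8}
  #2: {C1, C2, C6, C8}
  #3: {C2, C4}
  #4: {C3, C4, C6, C7}
No single site covers all 8 demand points.
But {#1, #4} covers everything, so the minimum is 2.

2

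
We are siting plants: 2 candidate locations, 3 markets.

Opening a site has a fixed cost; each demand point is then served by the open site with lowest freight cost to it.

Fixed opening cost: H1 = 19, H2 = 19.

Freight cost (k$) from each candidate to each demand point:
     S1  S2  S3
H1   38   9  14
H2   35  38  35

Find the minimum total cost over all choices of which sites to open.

80

Open {H1}: assign each demand point to its cheapest open site.
  S1→H1 38, S2→H1 9, S3→H1 14
  freight cost 61, fixed 19 → total 80.
Compare {H1, H2}: freight cost 58 + fixed 38 = 96.
Compare {H2}: freight cost 108 + fixed 19 = 127.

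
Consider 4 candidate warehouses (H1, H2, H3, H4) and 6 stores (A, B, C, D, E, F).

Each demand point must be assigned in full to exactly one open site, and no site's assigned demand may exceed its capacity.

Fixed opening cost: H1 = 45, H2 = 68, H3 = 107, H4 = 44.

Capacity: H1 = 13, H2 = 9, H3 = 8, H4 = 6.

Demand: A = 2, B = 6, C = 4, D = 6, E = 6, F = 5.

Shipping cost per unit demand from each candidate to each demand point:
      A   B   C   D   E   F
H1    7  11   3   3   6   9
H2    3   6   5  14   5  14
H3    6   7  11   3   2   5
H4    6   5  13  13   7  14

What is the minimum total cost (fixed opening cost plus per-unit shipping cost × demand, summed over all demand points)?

385

Open {H1, H2, H3, H4}; cheapest assignment that respects the capacities:
  H1 (cap 13, load 10): C, D — cost 4×3 + 6×3 = 30
  H2 (cap 9, load 8): A, E — cost 2×3 + 6×5 = 36
  H3 (cap 8, load 5): F — cost 5×5 = 25
  H4 (cap 6, load 6): B — cost 6×5 = 30
  Shipping 121, fixed 264 → total 385.
  Any other capacity-feasible assignment to {H1, H2, H3, H4} ships for at least 121.
Compare {H1, H2, H3}: its best feasible assignment gives total 418.
Every other set of open sites that can feasibly serve all demand totals ≥ 418 even under its best assignment. Minimum: 385.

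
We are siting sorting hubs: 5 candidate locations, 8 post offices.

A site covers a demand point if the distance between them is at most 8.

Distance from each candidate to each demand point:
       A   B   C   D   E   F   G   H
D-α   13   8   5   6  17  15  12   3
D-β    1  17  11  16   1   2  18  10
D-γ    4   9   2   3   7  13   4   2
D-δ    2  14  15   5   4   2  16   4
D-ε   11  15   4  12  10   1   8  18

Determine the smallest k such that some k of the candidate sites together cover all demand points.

Coverage sets (demand points within 8 of each site):
  D-α: {B, C, D, H}
  D-β: {A, E, F}
  D-γ: {A, C, D, E, G, H}
  D-δ: {A, D, E, F, H}
  D-ε: {C, F, G}
No 2 sites suffice: every size-2 union leaves at least one demand point uncovered.
But {D-α, D-β, D-γ} covers everything, so the minimum is 3.

3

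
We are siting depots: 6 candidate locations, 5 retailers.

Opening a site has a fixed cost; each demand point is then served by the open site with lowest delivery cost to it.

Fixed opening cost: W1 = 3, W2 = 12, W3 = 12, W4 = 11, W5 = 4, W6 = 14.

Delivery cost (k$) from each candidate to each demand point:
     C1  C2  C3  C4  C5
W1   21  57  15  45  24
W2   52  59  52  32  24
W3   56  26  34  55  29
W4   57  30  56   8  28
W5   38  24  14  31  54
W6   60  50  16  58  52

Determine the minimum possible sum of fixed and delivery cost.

109

Open {W1, W4, W5}: assign each demand point to its cheapest open site.
  C1→W1 21, C2→W5 24, C3→W5 14, C4→W4 8, C5→W1 24
  delivery cost 91, fixed 18 → total 109.
Compare {W1, W4}: delivery cost 98 + fixed 14 = 112.
Compare {W1, W3, W4}: delivery cost 94 + fixed 26 = 120.
Compare {W1, W5}: delivery cost 114 + fixed 7 = 121.
All other subsets cost ≥ 112. Minimum total cost: 109.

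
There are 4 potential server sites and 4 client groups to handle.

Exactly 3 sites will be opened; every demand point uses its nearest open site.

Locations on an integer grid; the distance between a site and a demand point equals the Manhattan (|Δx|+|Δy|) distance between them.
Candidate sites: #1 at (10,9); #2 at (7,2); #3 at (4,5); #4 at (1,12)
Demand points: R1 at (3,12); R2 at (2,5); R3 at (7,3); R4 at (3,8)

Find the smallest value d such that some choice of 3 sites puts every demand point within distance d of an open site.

4

Open {#2, #3, #4}.
  Farthest demand point is R4 at distance 4 (to #3); all others are ≤ 4.
With {#1, #3, #4} the worst case is 5.
With {#1, #2, #3} the worst case is 8.
No size-3 selection achieves below 4.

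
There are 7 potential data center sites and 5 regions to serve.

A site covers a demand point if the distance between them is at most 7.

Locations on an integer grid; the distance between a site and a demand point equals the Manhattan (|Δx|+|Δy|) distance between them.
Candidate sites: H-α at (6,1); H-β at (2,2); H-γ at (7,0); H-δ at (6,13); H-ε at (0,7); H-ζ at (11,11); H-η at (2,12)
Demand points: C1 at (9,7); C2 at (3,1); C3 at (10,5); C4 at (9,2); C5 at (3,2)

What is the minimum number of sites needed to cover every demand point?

Coverage sets (demand points within 7 of each site):
  H-α: {C2, C4, C5}
  H-β: {C2, C4, C5}
  H-γ: {C2, C4, C5}
  H-δ: {}
  H-ε: {}
  H-ζ: {C1, C3}
  H-η: {}
No single site covers all 5 demand points.
But {H-α, H-ζ} covers everything, so the minimum is 2.

2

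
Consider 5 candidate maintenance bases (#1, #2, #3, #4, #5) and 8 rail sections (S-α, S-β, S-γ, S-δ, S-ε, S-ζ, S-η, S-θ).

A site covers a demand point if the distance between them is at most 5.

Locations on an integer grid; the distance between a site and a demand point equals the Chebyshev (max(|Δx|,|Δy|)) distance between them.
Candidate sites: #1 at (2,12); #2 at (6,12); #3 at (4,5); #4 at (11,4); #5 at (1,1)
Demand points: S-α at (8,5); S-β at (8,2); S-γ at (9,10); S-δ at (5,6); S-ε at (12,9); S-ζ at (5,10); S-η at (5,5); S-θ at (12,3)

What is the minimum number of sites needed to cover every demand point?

2

Coverage sets (demand points within 5 of each site):
  #1: {S-ζ}
  #2: {S-γ, S-ζ}
  #3: {S-α, S-β, S-γ, S-δ, S-ζ, S-η}
  #4: {S-α, S-β, S-ε, S-θ}
  #5: {S-δ, S-η}
No single site covers all 8 demand points.
But {#3, #4} covers everything, so the minimum is 2.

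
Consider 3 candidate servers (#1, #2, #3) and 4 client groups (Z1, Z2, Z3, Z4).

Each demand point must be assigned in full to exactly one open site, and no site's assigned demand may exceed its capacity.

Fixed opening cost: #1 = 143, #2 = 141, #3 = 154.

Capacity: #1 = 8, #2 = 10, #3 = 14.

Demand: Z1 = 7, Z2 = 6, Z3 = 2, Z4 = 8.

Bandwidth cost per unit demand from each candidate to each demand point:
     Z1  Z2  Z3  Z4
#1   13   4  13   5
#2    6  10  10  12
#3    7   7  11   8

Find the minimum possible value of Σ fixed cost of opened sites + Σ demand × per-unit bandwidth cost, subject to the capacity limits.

Open {#2, #3}; cheapest assignment that respects the capacities:
  #2 (cap 10, load 9): Z1, Z3 — cost 7×6 + 2×10 = 62
  #3 (cap 14, load 14): Z2, Z4 — cost 6×7 + 8×8 = 106
  Shipping 168, fixed 295 → total 463.
  Any other capacity-feasible assignment to {#2, #3} ships for at least 168.
Compare {#1, #2, #3}: its best feasible assignment gives total 582.
Every other set of open sites that can feasibly serve all demand totals ≥ 582 even under its best assignment. Minimum: 463.

463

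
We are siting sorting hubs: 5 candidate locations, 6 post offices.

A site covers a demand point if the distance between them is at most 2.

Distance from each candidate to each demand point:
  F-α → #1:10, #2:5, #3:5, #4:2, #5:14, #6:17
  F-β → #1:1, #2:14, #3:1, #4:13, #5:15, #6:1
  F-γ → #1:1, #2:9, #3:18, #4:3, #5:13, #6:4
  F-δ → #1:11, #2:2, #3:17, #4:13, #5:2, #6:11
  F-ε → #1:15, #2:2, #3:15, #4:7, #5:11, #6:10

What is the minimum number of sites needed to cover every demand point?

3

Coverage sets (demand points within 2 of each site):
  F-α: {#4}
  F-β: {#1, #3, #6}
  F-γ: {#1}
  F-δ: {#2, #5}
  F-ε: {#2}
No 2 sites suffice: every size-2 union leaves at least one demand point uncovered.
But {F-α, F-β, F-δ} covers everything, so the minimum is 3.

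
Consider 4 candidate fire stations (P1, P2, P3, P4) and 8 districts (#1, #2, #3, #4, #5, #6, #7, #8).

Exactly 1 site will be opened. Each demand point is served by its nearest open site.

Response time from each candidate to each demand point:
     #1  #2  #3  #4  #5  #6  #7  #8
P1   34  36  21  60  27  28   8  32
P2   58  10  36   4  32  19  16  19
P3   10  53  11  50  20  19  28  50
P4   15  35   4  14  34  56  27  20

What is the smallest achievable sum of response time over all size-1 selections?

194

Open {P2}.
  #1→P2 58, #2→P2 10, #3→P2 36, #4→P2 4, #5→P2 32, #6→P2 19, #7→P2 16, #8→P2 19  ⇒ total 194.
Compare {P4}: total 205.
Compare {P3}: total 241.
No size-1 selection does better; minimum is 194.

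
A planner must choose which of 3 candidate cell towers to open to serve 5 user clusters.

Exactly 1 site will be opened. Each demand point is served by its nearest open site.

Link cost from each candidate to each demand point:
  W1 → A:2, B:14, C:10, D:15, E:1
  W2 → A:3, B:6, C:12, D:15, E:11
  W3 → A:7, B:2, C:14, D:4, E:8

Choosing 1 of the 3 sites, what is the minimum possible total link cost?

35

Open {W3}.
  A→W3 7, B→W3 2, C→W3 14, D→W3 4, E→W3 8  ⇒ total 35.
Compare {W1}: total 42.
Compare {W2}: total 47.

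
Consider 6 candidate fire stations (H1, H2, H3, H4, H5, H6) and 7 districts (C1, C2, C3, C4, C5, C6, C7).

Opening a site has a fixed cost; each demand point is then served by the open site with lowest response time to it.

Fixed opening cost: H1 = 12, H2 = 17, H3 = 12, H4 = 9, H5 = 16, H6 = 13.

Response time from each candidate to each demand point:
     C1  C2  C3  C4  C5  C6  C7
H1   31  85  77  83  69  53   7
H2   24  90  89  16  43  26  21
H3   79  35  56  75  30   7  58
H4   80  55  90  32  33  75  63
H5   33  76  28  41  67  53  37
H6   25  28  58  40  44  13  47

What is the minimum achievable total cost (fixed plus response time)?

Open {H1, H2, H3, H5}: assign each demand point to its cheapest open site.
  C1→H2 24, C2→H3 35, C3→H5 28, C4→H2 16, C5→H3 30, C6→H3 7, C7→H1 7
  response time 147, fixed 57 → total 204.
Compare {H2, H3, H5}: response time 161 + fixed 45 = 206.
Compare {H1, H2, H3, H5, H6}: response time 140 + fixed 70 = 210.
Compare {H2, H3, H5, H6}: response time 154 + fixed 58 = 212.
All other subsets cost ≥ 206. Minimum total cost: 204.

204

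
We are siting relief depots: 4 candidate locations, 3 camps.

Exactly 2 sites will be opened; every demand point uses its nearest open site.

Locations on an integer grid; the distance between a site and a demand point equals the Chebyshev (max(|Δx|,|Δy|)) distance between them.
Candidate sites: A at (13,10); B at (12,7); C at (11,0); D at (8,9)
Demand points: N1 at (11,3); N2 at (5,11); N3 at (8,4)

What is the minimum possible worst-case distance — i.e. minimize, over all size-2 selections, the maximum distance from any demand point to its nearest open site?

4

Open {B, D}.
  Farthest demand point is N1 at distance 4 (to B); all others are ≤ 4.
With {C, D} the worst case is 4.
With {A, D} the worst case is 6.
No size-2 selection achieves below 4.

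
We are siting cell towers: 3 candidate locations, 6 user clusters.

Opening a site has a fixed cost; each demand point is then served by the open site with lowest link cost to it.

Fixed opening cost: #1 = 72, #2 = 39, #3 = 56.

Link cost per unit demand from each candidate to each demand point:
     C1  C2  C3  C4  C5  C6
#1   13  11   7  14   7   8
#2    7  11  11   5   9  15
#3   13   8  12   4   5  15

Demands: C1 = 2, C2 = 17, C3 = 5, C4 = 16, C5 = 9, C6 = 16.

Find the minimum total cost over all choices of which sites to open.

562

Open {#1, #3}: assign each demand point to its cheapest open site.
  C1→#1 2×13=26, C2→#3 17×8=136, C3→#1 5×7=35, C4→#3 16×4=64, C5→#3 9×5=45, C6→#1 16×8=128
  link cost 434, fixed 128 → total 562.
Compare {#1, #2, #3}: link cost 422 + fixed 167 = 589.
Compare {#1, #2}: link cost 507 + fixed 111 = 618.
Compare {#3}: link cost 571 + fixed 56 = 627.
All other subsets cost ≥ 589. Minimum total cost: 562.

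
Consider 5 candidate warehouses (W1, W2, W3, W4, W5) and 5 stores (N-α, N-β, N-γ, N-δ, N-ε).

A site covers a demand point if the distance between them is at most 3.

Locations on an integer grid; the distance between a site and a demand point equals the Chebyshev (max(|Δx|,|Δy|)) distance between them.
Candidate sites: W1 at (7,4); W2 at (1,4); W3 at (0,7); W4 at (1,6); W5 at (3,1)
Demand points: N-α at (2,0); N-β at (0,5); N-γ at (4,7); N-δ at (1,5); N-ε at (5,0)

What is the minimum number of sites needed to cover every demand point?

2

Coverage sets (demand points within 3 of each site):
  W1: {N-γ}
  W2: {N-β, N-γ, N-δ}
  W3: {N-β, N-δ}
  W4: {N-β, N-γ, N-δ}
  W5: {N-α, N-ε}
No single site covers all 5 demand points.
But {W2, W5} covers everything, so the minimum is 2.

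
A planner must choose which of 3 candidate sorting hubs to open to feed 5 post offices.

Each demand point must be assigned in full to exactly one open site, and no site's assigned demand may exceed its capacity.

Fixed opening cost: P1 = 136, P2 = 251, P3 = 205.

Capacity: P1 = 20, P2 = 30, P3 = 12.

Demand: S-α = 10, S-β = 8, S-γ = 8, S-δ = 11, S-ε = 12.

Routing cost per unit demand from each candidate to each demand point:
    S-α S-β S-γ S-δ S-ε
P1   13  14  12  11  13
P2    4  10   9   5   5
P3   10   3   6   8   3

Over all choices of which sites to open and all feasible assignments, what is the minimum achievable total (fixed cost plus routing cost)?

Open {P1, P2}; cheapest assignment that respects the capacities:
  P1 (cap 20, load 19): S-γ, S-δ — cost 8×12 + 11×11 = 217
  P2 (cap 30, load 30): S-α, S-β, S-ε — cost 10×4 + 8×10 + 12×5 = 180
  Shipping 397, fixed 387 → total 784.
  Any other capacity-feasible assignment to {P1, P2} ships for at least 397.
Compare {P1, P2, P3}: its best feasible assignment gives total 899.
Every other set of open sites that can feasibly serve all demand totals ≥ 899 even under its best assignment. Minimum: 784.

784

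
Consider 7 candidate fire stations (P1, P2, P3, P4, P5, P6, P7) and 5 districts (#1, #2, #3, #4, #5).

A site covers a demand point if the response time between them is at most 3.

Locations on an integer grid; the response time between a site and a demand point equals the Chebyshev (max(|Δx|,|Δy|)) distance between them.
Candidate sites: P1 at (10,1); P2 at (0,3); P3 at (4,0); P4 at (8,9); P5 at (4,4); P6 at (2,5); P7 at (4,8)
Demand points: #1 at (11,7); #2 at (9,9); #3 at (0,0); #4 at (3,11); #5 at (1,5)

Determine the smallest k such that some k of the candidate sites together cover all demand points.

3

Coverage sets (demand points within 3 of each site):
  P1: {}
  P2: {#3, #5}
  P3: {}
  P4: {#1, #2}
  P5: {#5}
  P6: {#5}
  P7: {#4, #5}
No 2 sites suffice: every size-2 union leaves at least one demand point uncovered.
But {P2, P4, P7} covers everything, so the minimum is 3.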